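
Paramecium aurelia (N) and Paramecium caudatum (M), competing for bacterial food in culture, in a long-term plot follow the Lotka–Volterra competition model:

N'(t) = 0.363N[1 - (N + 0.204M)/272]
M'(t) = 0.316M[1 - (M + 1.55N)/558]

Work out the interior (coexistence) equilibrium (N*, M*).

N* ≈ 231, M* ≈ 199

Setting both brackets to zero gives the nullclines N + 0.204M = 272 and 1.55N + M = 558.
Substituting M = 558 - 1.55N into the first: N(1 - 0.204·1.55) = 272 - 0.204·558.
So N* = 158/0.684 = 231, and then M* = 558 - 1.55·231 = 199.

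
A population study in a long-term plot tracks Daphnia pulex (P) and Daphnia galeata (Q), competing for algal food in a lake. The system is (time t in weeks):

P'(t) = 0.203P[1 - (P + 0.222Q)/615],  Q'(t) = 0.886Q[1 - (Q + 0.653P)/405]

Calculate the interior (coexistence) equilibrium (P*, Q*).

P* ≈ 614, Q* ≈ 3.98

Setting both brackets to zero gives the nullclines P + 0.222Q = 615 and 0.653P + Q = 405.
Substituting Q = 405 - 0.653P into the first: P(1 - 0.222·0.653) = 615 - 0.222·405.
So P* = 525/0.855 = 614, and then Q* = 405 - 0.653·614 = 3.98.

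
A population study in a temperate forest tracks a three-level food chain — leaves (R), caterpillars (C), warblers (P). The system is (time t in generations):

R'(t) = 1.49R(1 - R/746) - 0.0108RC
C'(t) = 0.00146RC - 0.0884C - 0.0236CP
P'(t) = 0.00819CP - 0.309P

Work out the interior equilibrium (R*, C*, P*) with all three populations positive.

From dP/dt = 0: 0.00819C* = 0.309, so C* = 37.7.
From dR/dt = 0: 1.49(1 - R*/746) = 0.0108·37.7, giving R* = 746·(1 - 0.273) = 542.
From dC/dt = 0: 0.00146·542 - 0.0884 = 0.0236P*, so P* = 0.703/0.0236 = 29.8.

R* ≈ 542, C* ≈ 37.7, P* ≈ 29.8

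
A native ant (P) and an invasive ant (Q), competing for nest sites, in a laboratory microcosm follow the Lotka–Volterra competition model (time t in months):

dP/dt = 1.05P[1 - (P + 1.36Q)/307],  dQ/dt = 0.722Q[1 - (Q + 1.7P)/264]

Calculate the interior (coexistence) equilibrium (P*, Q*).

Setting both brackets to zero gives the nullclines P + 1.36Q = 307 and 1.7P + Q = 264.
Substituting Q = 264 - 1.7P into the first: P(1 - 1.36·1.7) = 307 - 1.36·264.
So P* = -52/-1.31 = 39.7, and then Q* = 264 - 1.7·39.7 = 197.

P* ≈ 39.7, Q* ≈ 197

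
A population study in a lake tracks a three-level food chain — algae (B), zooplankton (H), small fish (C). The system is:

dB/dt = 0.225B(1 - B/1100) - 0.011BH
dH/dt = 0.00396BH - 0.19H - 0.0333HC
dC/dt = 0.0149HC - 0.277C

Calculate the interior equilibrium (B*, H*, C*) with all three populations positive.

From dC/dt = 0: 0.0149H* = 0.277, so H* = 18.6.
From dB/dt = 0: 0.225(1 - B*/1100) = 0.011·18.6, giving B* = 1100·(1 - 0.909) = 100.
From dH/dt = 0: 0.00396·100 - 0.19 = 0.0333C*, so C* = 0.207/0.0333 = 6.21.

B* ≈ 100, H* ≈ 18.6, C* ≈ 6.21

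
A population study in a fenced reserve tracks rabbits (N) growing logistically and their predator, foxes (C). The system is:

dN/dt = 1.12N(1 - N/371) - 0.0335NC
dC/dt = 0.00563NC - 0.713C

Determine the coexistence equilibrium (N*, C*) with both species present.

From dC/dt = 0 with C > 0: 0.00563N* = 0.713, so N* = 127.
Substitute into dN/dt = 0: 1.12(1 - 127/371) = 0.0335C*.
The bracket is 0.659, giving C* = 0.738/0.0335 = 22.

N* ≈ 127, C* ≈ 22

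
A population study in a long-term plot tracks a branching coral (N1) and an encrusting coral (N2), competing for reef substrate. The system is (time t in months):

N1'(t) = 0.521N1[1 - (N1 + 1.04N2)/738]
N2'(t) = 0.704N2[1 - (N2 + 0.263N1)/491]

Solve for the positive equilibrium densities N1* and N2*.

Setting both brackets to zero gives the nullclines N1 + 1.04N2 = 738 and 0.263N1 + N2 = 491.
Substituting N2 = 491 - 0.263N1 into the first: N1(1 - 1.04·0.263) = 738 - 1.04·491.
So N1* = 227/0.726 = 313, and then N2* = 491 - 0.263·313 = 409.

N1* ≈ 313, N2* ≈ 409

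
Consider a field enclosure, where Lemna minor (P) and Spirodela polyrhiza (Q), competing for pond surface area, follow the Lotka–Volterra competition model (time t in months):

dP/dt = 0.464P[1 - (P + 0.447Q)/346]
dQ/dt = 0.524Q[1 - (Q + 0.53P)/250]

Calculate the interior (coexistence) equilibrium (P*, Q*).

P* ≈ 307, Q* ≈ 87.3

Setting both brackets to zero gives the nullclines P + 0.447Q = 346 and 0.53P + Q = 250.
Substituting Q = 250 - 0.53P into the first: P(1 - 0.447·0.53) = 346 - 0.447·250.
So P* = 234/0.763 = 307, and then Q* = 250 - 0.53·307 = 87.3.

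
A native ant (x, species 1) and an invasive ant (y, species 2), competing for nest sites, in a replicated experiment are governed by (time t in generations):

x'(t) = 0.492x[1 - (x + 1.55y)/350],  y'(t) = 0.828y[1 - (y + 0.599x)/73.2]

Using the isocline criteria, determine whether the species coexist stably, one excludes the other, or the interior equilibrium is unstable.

species 1 excludes species 2

Compare the nullcline intercepts: K1/α12 = 350/1.55 = 226 > K2 = 73.2; K2/α21 = 73.2/0.599 = 122 < K1 = 350.
Since the inequalities point opposite ways, species 1 can invade but species 2 cannot.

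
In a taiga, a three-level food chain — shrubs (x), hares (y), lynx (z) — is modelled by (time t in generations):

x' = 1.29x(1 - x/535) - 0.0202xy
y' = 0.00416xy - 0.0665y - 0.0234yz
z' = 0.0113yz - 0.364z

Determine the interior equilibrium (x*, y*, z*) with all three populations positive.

From dz/dt = 0: 0.0113y* = 0.364, so y* = 32.2.
From dx/dt = 0: 1.29(1 - x*/535) = 0.0202·32.2, giving x* = 535·(1 - 0.504) = 265.
From dy/dt = 0: 0.00416·265 - 0.0665 = 0.0234z*, so z* = 1.04/0.0234 = 44.3.

x* ≈ 265, y* ≈ 32.2, z* ≈ 44.3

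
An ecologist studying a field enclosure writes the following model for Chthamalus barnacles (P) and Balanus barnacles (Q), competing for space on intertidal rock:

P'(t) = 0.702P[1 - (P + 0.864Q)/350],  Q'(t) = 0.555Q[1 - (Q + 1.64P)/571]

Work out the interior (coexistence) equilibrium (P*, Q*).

P* ≈ 344, Q* ≈ 7.19

Setting both brackets to zero gives the nullclines P + 0.864Q = 350 and 1.64P + Q = 571.
Substituting Q = 571 - 1.64P into the first: P(1 - 0.864·1.64) = 350 - 0.864·571.
So P* = -143/-0.417 = 344, and then Q* = 571 - 1.64·344 = 7.19.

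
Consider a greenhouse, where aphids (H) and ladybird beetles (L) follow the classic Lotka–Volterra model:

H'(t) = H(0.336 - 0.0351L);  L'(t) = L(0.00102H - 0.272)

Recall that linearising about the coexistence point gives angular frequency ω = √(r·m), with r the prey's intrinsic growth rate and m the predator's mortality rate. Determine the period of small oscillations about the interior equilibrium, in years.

T ≈ 20.8 years

Here r = 0.336 and m = 0.272, so r·m = 0.0914.
ω = √0.0914 = 0.302 per year, hence T = 2π/ω ≈ 20.8 years.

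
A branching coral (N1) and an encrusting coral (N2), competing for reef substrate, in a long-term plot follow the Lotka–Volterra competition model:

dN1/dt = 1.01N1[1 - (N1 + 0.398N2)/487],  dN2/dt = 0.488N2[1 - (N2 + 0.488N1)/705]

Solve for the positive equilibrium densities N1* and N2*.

Setting both brackets to zero gives the nullclines N1 + 0.398N2 = 487 and 0.488N1 + N2 = 705.
Substituting N2 = 705 - 0.488N1 into the first: N1(1 - 0.398·0.488) = 487 - 0.398·705.
So N1* = 206/0.806 = 256, and then N2* = 705 - 0.488·256 = 580.

N1* ≈ 256, N2* ≈ 580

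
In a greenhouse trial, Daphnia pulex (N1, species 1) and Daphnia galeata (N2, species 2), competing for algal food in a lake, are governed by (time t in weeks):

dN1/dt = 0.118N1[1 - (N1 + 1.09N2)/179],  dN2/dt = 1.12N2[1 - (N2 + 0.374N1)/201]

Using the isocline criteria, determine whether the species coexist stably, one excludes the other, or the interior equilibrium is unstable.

Compare the nullcline intercepts: K1/α12 = 179/1.09 = 164 < K2 = 201; K2/α21 = 201/0.374 = 537 > K1 = 179.
Since the inequalities point opposite ways, species 2 can invade but species 1 cannot.

species 2 excludes species 1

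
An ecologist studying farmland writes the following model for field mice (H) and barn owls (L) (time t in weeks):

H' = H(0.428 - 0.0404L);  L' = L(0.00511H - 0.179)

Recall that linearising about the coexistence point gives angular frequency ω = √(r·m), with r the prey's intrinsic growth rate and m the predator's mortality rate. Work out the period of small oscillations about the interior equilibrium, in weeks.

T ≈ 22.7 weeks

Here r = 0.428 and m = 0.179, so r·m = 0.0766.
ω = √0.0766 = 0.277 per week, hence T = 2π/ω ≈ 22.7 weeks.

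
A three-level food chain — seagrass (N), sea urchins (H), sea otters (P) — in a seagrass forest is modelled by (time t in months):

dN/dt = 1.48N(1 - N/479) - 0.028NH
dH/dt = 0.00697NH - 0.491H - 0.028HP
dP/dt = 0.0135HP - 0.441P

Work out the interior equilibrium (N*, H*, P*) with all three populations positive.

N* ≈ 183, H* ≈ 32.7, P* ≈ 28

From dP/dt = 0: 0.0135H* = 0.441, so H* = 32.7.
From dN/dt = 0: 1.48(1 - N*/479) = 0.028·32.7, giving N* = 479·(1 - 0.618) = 183.
From dH/dt = 0: 0.00697·183 - 0.491 = 0.028P*, so P* = 0.784/0.028 = 28.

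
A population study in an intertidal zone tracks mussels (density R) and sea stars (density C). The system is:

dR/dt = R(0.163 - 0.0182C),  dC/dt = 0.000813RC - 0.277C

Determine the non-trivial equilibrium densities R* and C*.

Set dC/dt = 0 with C > 0: 0.000813R - 0.277 = 0, so R* = 0.277/0.000813 = 341.
Set dR/dt = 0 with R > 0: 0.163 - 0.0182C = 0, so C* = 0.163/0.0182 = 8.96.

R* ≈ 341, C* ≈ 8.96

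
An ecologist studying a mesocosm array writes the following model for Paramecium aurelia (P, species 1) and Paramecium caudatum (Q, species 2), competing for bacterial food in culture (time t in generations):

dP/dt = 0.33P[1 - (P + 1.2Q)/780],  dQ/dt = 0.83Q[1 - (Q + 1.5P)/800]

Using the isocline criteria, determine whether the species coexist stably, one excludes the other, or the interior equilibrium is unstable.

unstable coexistence (outcome depends on initial conditions)

Compare the nullcline intercepts: K1/α12 = 780/1.2 = 650 < K2 = 800; K2/α21 = 800/1.5 = 533 < K1 = 780.
Since both are reversed, neither can invade when rare; the interior point is a saddle.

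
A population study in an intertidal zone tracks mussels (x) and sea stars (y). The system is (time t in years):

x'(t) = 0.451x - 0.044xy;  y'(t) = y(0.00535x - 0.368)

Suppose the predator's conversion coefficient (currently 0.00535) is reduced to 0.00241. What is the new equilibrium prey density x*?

At the interior fixed point, setting dy/dt = 0 with y > 0 fixes x* = (predator death rate)/(xy coefficient) — independent of the other coefficients.
With the change, x* = 0.368/0.00241 = 153; it rises from 68.8.

x* ≈ 153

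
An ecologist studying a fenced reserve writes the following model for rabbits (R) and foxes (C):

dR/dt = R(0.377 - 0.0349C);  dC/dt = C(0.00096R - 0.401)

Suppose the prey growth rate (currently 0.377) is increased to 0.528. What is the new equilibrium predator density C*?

At the interior fixed point, setting dR/dt = 0 with R > 0 fixes C* = (prey growth rate)/(RC coefficient) — independent of the other coefficients.
With the change, C* = 0.528/0.0349 = 15.1; it rises from 10.8.

C* ≈ 15.1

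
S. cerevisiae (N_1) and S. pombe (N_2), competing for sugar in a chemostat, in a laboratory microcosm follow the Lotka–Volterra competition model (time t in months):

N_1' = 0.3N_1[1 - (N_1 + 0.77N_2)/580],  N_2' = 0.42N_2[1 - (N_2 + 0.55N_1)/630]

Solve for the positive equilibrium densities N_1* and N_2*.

Setting both brackets to zero gives the nullclines N_1 + 0.77N_2 = 580 and 0.55N_1 + N_2 = 630.
Substituting N_2 = 630 - 0.55N_1 into the first: N_1(1 - 0.77·0.55) = 580 - 0.77·630.
So N_1* = 94.9/0.577 = 165, and then N_2* = 630 - 0.55·165 = 539.

N_1* ≈ 165, N_2* ≈ 539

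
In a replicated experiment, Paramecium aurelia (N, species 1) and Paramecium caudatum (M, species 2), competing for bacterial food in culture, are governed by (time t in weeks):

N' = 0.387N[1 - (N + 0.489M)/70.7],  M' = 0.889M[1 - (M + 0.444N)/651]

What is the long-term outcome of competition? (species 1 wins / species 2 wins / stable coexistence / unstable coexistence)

Compare the nullcline intercepts: K1/α12 = 70.7/0.489 = 145 < K2 = 651; K2/α21 = 651/0.444 = 1470 > K1 = 70.7.
Since the inequalities point opposite ways, species 2 can invade but species 1 cannot.

species 2 excludes species 1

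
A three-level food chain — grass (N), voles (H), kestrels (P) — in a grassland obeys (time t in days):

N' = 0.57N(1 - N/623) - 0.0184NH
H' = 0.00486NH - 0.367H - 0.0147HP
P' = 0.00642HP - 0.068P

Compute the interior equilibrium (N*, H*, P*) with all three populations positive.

From dP/dt = 0: 0.00642H* = 0.068, so H* = 10.6.
From dN/dt = 0: 0.57(1 - N*/623) = 0.0184·10.6, giving N* = 623·(1 - 0.342) = 410.
From dH/dt = 0: 0.00486·410 - 0.367 = 0.0147P*, so P* = 1.63/0.0147 = 111.

N* ≈ 410, H* ≈ 10.6, P* ≈ 111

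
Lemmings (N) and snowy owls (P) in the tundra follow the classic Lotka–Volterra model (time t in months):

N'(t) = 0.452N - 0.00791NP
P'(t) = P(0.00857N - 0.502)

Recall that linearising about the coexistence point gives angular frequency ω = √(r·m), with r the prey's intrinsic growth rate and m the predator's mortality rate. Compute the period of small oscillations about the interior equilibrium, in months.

Here r = 0.452 and m = 0.502, so r·m = 0.227.
ω = √0.227 = 0.476 per month, hence T = 2π/ω ≈ 13.2 months.

T ≈ 13.2 months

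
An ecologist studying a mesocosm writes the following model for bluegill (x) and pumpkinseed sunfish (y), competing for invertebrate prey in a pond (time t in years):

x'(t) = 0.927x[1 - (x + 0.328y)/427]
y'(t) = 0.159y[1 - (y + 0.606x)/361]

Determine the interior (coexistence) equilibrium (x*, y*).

x* ≈ 385, y* ≈ 128

Setting both brackets to zero gives the nullclines x + 0.328y = 427 and 0.606x + y = 361.
Substituting y = 361 - 0.606x into the first: x(1 - 0.328·0.606) = 427 - 0.328·361.
So x* = 309/0.801 = 385, and then y* = 361 - 0.606·385 = 128.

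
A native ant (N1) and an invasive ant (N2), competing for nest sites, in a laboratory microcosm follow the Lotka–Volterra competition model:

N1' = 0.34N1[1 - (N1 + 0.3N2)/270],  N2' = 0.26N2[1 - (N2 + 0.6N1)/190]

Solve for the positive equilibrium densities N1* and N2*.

N1* ≈ 260, N2* ≈ 34.1

Setting both brackets to zero gives the nullclines N1 + 0.3N2 = 270 and 0.6N1 + N2 = 190.
Substituting N2 = 190 - 0.6N1 into the first: N1(1 - 0.3·0.6) = 270 - 0.3·190.
So N1* = 213/0.82 = 260, and then N2* = 190 - 0.6·260 = 34.1.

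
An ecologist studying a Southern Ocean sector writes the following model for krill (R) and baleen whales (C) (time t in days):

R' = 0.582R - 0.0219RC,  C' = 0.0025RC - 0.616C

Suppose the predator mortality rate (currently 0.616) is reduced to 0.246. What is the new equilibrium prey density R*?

R* ≈ 98.4

At the interior fixed point, setting dC/dt = 0 with C > 0 fixes R* = (predator death rate)/(RC coefficient) — independent of the other coefficients.
With the change, R* = 0.246/0.0025 = 98.4; it falls from 246.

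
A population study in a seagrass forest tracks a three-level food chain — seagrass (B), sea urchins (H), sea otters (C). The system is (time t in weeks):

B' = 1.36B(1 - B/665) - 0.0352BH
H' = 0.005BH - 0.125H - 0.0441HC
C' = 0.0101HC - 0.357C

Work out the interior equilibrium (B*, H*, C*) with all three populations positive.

From dC/dt = 0: 0.0101H* = 0.357, so H* = 35.3.
From dB/dt = 0: 1.36(1 - B*/665) = 0.0352·35.3, giving B* = 665·(1 - 0.915) = 56.6.
From dH/dt = 0: 0.005·56.6 - 0.125 = 0.0441C*, so C* = 0.158/0.0441 = 3.59.

B* ≈ 56.6, H* ≈ 35.3, C* ≈ 3.59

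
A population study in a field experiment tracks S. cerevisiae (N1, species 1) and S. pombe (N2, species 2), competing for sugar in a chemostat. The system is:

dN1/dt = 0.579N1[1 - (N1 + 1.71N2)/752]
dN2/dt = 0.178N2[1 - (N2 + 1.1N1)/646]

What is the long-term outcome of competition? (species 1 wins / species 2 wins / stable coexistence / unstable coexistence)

Compare the nullcline intercepts: K1/α12 = 752/1.71 = 440 < K2 = 646; K2/α21 = 646/1.1 = 587 < K1 = 752.
Since both are reversed, neither can invade when rare; the interior point is a saddle.

unstable coexistence (outcome depends on initial conditions)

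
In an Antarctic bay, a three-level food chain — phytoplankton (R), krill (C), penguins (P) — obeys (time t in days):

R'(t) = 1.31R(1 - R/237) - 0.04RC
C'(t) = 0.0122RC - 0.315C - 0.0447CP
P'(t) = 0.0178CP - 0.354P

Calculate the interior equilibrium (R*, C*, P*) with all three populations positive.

R* ≈ 93.1, C* ≈ 19.9, P* ≈ 18.4

From dP/dt = 0: 0.0178C* = 0.354, so C* = 19.9.
From dR/dt = 0: 1.31(1 - R*/237) = 0.04·19.9, giving R* = 237·(1 - 0.607) = 93.1.
From dC/dt = 0: 0.0122·93.1 - 0.315 = 0.0447P*, so P* = 0.821/0.0447 = 18.4.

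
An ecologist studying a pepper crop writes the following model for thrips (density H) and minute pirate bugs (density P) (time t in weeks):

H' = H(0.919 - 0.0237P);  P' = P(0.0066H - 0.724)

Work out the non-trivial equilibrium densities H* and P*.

Set dP/dt = 0 with P > 0: 0.0066H - 0.724 = 0, so H* = 0.724/0.0066 = 110.
Set dH/dt = 0 with H > 0: 0.919 - 0.0237P = 0, so P* = 0.919/0.0237 = 38.8.

H* ≈ 110, P* ≈ 38.8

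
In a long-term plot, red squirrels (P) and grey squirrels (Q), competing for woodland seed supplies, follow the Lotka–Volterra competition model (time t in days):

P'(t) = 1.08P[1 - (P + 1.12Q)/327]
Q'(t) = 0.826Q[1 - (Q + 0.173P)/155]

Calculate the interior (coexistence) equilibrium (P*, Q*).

Setting both brackets to zero gives the nullclines P + 1.12Q = 327 and 0.173P + Q = 155.
Substituting Q = 155 - 0.173P into the first: P(1 - 1.12·0.173) = 327 - 1.12·155.
So P* = 153/0.806 = 190, and then Q* = 155 - 0.173·190 = 122.

P* ≈ 190, Q* ≈ 122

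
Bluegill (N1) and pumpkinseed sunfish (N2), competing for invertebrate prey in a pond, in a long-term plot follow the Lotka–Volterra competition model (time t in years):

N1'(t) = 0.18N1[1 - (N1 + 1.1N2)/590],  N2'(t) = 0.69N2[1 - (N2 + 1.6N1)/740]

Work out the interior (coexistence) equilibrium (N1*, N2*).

Setting both brackets to zero gives the nullclines N1 + 1.1N2 = 590 and 1.6N1 + N2 = 740.
Substituting N2 = 740 - 1.6N1 into the first: N1(1 - 1.1·1.6) = 590 - 1.1·740.
So N1* = -224/-0.76 = 295, and then N2* = 740 - 1.6·295 = 268.

N1* ≈ 295, N2* ≈ 268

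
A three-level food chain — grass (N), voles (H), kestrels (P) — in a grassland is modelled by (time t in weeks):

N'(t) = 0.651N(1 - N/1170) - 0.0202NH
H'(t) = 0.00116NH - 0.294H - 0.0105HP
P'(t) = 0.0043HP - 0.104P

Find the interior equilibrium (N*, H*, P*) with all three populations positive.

From dP/dt = 0: 0.0043H* = 0.104, so H* = 24.2.
From dN/dt = 0: 0.651(1 - N*/1170) = 0.0202·24.2, giving N* = 1170·(1 - 0.75) = 292.
From dH/dt = 0: 0.00116·292 - 0.294 = 0.0105P*, so P* = 0.0447/0.0105 = 4.25.

N* ≈ 292, H* ≈ 24.2, P* ≈ 4.25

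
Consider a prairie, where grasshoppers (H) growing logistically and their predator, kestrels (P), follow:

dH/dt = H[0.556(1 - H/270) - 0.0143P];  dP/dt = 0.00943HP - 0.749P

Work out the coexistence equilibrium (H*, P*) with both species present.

From dP/dt = 0 with P > 0: 0.00943H* = 0.749, so H* = 79.4.
Substitute into dH/dt = 0: 0.556(1 - 79.4/270) = 0.0143P*.
The bracket is 0.706, giving P* = 0.392/0.0143 = 27.4.

H* ≈ 79.4, P* ≈ 27.4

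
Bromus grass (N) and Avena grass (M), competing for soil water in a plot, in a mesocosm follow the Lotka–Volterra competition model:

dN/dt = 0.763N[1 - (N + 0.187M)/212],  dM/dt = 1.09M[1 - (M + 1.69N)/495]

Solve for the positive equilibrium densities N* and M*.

Setting both brackets to zero gives the nullclines N + 0.187M = 212 and 1.69N + M = 495.
Substituting M = 495 - 1.69N into the first: N(1 - 0.187·1.69) = 212 - 0.187·495.
So N* = 119/0.684 = 175, and then M* = 495 - 1.69·175 = 200.

N* ≈ 175, M* ≈ 200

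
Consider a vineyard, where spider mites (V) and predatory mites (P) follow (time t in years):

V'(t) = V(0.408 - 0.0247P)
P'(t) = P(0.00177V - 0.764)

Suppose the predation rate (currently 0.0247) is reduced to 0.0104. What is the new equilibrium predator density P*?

At the interior fixed point, setting dV/dt = 0 with V > 0 fixes P* = (prey growth rate)/(VP coefficient) — independent of the other coefficients.
With the change, P* = 0.408/0.0104 = 39.2; it rises from 16.5.

P* ≈ 39.2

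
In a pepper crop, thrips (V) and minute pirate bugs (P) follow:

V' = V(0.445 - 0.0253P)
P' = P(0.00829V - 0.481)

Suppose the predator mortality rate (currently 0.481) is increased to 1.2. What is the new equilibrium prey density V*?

V* ≈ 145

At the interior fixed point, setting dP/dt = 0 with P > 0 fixes V* = (predator death rate)/(VP coefficient) — independent of the other coefficients.
With the change, V* = 1.2/0.00829 = 145; it rises from 58.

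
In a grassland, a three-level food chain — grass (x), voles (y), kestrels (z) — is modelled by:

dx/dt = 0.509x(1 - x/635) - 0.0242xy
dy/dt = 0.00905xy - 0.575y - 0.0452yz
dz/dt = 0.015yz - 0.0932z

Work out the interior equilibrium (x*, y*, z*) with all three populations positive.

From dz/dt = 0: 0.015y* = 0.0932, so y* = 6.21.
From dx/dt = 0: 0.509(1 - x*/635) = 0.0242·6.21, giving x* = 635·(1 - 0.295) = 447.
From dy/dt = 0: 0.00905·447 - 0.575 = 0.0452z*, so z* = 3.47/0.0452 = 76.9.

x* ≈ 447, y* ≈ 6.21, z* ≈ 76.9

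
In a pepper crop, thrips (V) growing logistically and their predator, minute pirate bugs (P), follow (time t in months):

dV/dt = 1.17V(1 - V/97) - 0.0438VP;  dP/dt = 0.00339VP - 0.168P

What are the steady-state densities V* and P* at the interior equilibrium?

From dP/dt = 0 with P > 0: 0.00339V* = 0.168, so V* = 49.6.
Substitute into dV/dt = 0: 1.17(1 - 49.6/97) = 0.0438P*.
The bracket is 0.489, giving P* = 0.572/0.0438 = 13.1.

V* ≈ 49.6, P* ≈ 13.1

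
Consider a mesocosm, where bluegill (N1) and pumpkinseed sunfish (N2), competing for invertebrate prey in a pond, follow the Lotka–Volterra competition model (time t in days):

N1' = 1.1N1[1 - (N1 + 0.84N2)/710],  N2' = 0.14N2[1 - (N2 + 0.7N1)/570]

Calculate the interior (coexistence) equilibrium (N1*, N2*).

Setting both brackets to zero gives the nullclines N1 + 0.84N2 = 710 and 0.7N1 + N2 = 570.
Substituting N2 = 570 - 0.7N1 into the first: N1(1 - 0.84·0.7) = 710 - 0.84·570.
So N1* = 231/0.412 = 561, and then N2* = 570 - 0.7·561 = 177.

N1* ≈ 561, N2* ≈ 177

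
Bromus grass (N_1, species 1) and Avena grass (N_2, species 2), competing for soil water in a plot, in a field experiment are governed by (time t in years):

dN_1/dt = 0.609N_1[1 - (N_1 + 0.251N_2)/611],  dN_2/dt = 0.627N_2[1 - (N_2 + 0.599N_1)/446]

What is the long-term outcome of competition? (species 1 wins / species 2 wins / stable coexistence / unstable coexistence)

Compare the nullcline intercepts: K1/α12 = 611/0.251 = 2430 > K2 = 446; K2/α21 = 446/0.599 = 745 > K1 = 611.
Since both inequalities hold, each species can invade when rare, so the interior equilibrium is stable.

stable coexistence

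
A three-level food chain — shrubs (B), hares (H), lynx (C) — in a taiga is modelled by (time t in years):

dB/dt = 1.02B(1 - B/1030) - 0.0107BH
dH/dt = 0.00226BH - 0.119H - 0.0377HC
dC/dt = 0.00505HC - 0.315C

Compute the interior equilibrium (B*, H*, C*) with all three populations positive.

B* ≈ 356, H* ≈ 62.4, C* ≈ 18.2

From dC/dt = 0: 0.00505H* = 0.315, so H* = 62.4.
From dB/dt = 0: 1.02(1 - B*/1030) = 0.0107·62.4, giving B* = 1030·(1 - 0.654) = 356.
From dH/dt = 0: 0.00226·356 - 0.119 = 0.0377C*, so C* = 0.686/0.0377 = 18.2.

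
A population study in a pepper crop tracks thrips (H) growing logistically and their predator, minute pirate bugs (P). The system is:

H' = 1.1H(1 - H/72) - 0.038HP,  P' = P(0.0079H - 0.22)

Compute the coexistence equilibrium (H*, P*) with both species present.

From dP/dt = 0 with P > 0: 0.0079H* = 0.22, so H* = 27.8.
Substitute into dH/dt = 0: 1.1(1 - 27.8/72) = 0.038P*.
The bracket is 0.613, giving P* = 0.675/0.038 = 17.8.

H* ≈ 27.8, P* ≈ 17.8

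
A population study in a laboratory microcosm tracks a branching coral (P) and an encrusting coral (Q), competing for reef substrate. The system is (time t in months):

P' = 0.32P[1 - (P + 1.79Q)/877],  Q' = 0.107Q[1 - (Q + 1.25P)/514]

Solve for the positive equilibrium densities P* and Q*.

P* ≈ 34.8, Q* ≈ 471

Setting both brackets to zero gives the nullclines P + 1.79Q = 877 and 1.25P + Q = 514.
Substituting Q = 514 - 1.25P into the first: P(1 - 1.79·1.25) = 877 - 1.79·514.
So P* = -43.1/-1.24 = 34.8, and then Q* = 514 - 1.25·34.8 = 471.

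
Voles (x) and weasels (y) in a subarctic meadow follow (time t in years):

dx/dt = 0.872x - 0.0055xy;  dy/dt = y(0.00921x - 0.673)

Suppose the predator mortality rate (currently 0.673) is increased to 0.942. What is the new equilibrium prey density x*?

At the interior fixed point, setting dy/dt = 0 with y > 0 fixes x* = (predator death rate)/(xy coefficient) — independent of the other coefficients.
With the change, x* = 0.942/0.00921 = 102; it rises from 73.1.

x* ≈ 102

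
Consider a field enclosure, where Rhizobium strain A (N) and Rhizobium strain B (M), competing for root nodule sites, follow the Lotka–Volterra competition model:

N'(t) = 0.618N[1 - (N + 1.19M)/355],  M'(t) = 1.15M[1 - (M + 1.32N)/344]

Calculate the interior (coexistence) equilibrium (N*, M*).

Setting both brackets to zero gives the nullclines N + 1.19M = 355 and 1.32N + M = 344.
Substituting M = 344 - 1.32N into the first: N(1 - 1.19·1.32) = 355 - 1.19·344.
So N* = -54.4/-0.571 = 95.2, and then M* = 344 - 1.32·95.2 = 218.

N* ≈ 95.2, M* ≈ 218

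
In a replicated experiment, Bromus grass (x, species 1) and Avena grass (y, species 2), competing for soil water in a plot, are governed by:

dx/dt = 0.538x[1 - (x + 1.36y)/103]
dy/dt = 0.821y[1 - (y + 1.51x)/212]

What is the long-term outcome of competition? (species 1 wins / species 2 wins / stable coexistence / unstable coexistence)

Compare the nullcline intercepts: K1/α12 = 103/1.36 = 75.7 < K2 = 212; K2/α21 = 212/1.51 = 140 > K1 = 103.
Since the inequalities point opposite ways, species 2 can invade but species 1 cannot.

species 2 excludes species 1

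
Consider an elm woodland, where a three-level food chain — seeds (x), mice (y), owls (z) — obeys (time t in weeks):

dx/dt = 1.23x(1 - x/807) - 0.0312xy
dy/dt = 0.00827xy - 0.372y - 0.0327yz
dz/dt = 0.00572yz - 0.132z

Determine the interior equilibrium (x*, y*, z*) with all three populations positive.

From dz/dt = 0: 0.00572y* = 0.132, so y* = 23.1.
From dx/dt = 0: 1.23(1 - x*/807) = 0.0312·23.1, giving x* = 807·(1 - 0.585) = 335.
From dy/dt = 0: 0.00827·335 - 0.372 = 0.0327z*, so z* = 2.4/0.0327 = 73.2.

x* ≈ 335, y* ≈ 23.1, z* ≈ 73.2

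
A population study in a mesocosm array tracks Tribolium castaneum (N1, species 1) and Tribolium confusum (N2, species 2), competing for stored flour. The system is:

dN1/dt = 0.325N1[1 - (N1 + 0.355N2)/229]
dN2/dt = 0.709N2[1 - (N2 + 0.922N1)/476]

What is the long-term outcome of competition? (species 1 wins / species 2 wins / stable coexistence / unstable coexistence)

Compare the nullcline intercepts: K1/α12 = 229/0.355 = 645 > K2 = 476; K2/α21 = 476/0.922 = 516 > K1 = 229.
Since both inequalities hold, each species can invade when rare, so the interior equilibrium is stable.

stable coexistence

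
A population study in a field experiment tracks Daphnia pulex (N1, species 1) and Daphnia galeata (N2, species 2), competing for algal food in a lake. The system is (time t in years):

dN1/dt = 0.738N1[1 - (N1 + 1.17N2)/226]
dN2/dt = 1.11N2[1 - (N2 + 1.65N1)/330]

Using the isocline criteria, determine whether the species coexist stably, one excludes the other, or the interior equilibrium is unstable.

Compare the nullcline intercepts: K1/α12 = 226/1.17 = 193 < K2 = 330; K2/α21 = 330/1.65 = 200 < K1 = 226.
Since both are reversed, neither can invade when rare; the interior point is a saddle.

unstable coexistence (outcome depends on initial conditions)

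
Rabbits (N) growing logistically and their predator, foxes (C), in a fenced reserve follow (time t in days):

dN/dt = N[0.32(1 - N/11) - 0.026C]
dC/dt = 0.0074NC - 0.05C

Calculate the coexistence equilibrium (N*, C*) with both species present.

N* ≈ 6.76, C* ≈ 4.75

From dC/dt = 0 with C > 0: 0.0074N* = 0.05, so N* = 6.76.
Substitute into dN/dt = 0: 0.32(1 - 6.76/11) = 0.026C*.
The bracket is 0.386, giving C* = 0.123/0.026 = 4.75.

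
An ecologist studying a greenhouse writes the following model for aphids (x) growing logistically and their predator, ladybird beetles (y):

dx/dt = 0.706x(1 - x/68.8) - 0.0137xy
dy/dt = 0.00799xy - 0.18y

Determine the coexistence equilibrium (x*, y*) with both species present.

From dy/dt = 0 with y > 0: 0.00799x* = 0.18, so x* = 22.5.
Substitute into dx/dt = 0: 0.706(1 - 22.5/68.8) = 0.0137y*.
The bracket is 0.673, giving y* = 0.475/0.0137 = 34.7.

x* ≈ 22.5, y* ≈ 34.7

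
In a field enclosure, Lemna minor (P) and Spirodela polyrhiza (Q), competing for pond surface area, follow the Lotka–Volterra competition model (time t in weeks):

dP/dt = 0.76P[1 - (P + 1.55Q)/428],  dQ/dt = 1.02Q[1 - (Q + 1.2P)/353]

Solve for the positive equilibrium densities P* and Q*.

P* ≈ 139, Q* ≈ 187

Setting both brackets to zero gives the nullclines P + 1.55Q = 428 and 1.2P + Q = 353.
Substituting Q = 353 - 1.2P into the first: P(1 - 1.55·1.2) = 428 - 1.55·353.
So P* = -119/-0.86 = 139, and then Q* = 353 - 1.2·139 = 187.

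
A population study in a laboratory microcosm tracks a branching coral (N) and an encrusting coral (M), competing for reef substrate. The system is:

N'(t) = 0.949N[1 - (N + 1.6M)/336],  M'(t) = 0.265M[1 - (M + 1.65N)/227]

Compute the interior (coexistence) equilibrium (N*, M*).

N* ≈ 16.6, M* ≈ 200

Setting both brackets to zero gives the nullclines N + 1.6M = 336 and 1.65N + M = 227.
Substituting M = 227 - 1.65N into the first: N(1 - 1.6·1.65) = 336 - 1.6·227.
So N* = -27.2/-1.64 = 16.6, and then M* = 227 - 1.65·16.6 = 200.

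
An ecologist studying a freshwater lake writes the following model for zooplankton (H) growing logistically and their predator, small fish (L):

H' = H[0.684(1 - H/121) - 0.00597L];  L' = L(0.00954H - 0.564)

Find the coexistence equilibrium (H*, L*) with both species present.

H* ≈ 59.1, L* ≈ 58.6

From dL/dt = 0 with L > 0: 0.00954H* = 0.564, so H* = 59.1.
Substitute into dH/dt = 0: 0.684(1 - 59.1/121) = 0.00597L*.
The bracket is 0.511, giving L* = 0.35/0.00597 = 58.6.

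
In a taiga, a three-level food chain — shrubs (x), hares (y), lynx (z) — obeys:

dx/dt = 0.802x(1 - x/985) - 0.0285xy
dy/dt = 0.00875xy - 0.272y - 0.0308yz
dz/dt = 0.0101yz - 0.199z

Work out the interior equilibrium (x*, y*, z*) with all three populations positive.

From dz/dt = 0: 0.0101y* = 0.199, so y* = 19.7.
From dx/dt = 0: 0.802(1 - x*/985) = 0.0285·19.7, giving x* = 985·(1 - 0.7) = 295.
From dy/dt = 0: 0.00875·295 - 0.272 = 0.0308z*, so z* = 2.31/0.0308 = 75.1.

x* ≈ 295, y* ≈ 19.7, z* ≈ 75.1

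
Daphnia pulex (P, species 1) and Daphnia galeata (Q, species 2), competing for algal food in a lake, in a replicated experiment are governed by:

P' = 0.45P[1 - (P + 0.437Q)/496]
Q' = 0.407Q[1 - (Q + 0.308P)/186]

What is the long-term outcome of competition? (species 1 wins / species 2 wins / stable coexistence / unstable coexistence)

stable coexistence

Compare the nullcline intercepts: K1/α12 = 496/0.437 = 1140 > K2 = 186; K2/α21 = 186/0.308 = 604 > K1 = 496.
Since both inequalities hold, each species can invade when rare, so the interior equilibrium is stable.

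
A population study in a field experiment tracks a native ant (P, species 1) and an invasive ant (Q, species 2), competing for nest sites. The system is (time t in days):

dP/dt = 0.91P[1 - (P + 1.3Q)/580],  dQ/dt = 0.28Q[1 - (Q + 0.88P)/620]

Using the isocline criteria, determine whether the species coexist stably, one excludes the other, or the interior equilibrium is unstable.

Compare the nullcline intercepts: K1/α12 = 580/1.3 = 446 < K2 = 620; K2/α21 = 620/0.88 = 705 > K1 = 580.
Since the inequalities point opposite ways, species 2 can invade but species 1 cannot.

species 2 excludes species 1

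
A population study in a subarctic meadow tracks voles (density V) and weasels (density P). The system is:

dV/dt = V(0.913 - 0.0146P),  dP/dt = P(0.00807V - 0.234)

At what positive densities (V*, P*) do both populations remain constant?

Set dP/dt = 0 with P > 0: 0.00807V - 0.234 = 0, so V* = 0.234/0.00807 = 29.
Set dV/dt = 0 with V > 0: 0.913 - 0.0146P = 0, so P* = 0.913/0.0146 = 62.5.

V* ≈ 29, P* ≈ 62.5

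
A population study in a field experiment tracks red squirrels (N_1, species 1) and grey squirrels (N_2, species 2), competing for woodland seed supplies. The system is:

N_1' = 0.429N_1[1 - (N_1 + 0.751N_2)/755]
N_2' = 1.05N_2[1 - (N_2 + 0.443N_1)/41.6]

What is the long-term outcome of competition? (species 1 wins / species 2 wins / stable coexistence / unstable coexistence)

species 1 excludes species 2

Compare the nullcline intercepts: K1/α12 = 755/0.751 = 1010 > K2 = 41.6; K2/α21 = 41.6/0.443 = 93.9 < K1 = 755.
Since the inequalities point opposite ways, species 1 can invade but species 2 cannot.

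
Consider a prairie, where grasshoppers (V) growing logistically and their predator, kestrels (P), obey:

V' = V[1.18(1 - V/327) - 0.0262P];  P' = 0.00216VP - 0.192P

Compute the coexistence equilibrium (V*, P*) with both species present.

From dP/dt = 0 with P > 0: 0.00216V* = 0.192, so V* = 88.9.
Substitute into dV/dt = 0: 1.18(1 - 88.9/327) = 0.0262P*.
The bracket is 0.728, giving P* = 0.859/0.0262 = 32.8.

V* ≈ 88.9, P* ≈ 32.8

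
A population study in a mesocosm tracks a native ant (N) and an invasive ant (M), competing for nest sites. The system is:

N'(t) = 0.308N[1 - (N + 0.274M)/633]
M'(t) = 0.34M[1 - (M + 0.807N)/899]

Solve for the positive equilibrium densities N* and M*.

N* ≈ 496, M* ≈ 498

Setting both brackets to zero gives the nullclines N + 0.274M = 633 and 0.807N + M = 899.
Substituting M = 899 - 0.807N into the first: N(1 - 0.274·0.807) = 633 - 0.274·899.
So N* = 387/0.779 = 496, and then M* = 899 - 0.807·496 = 498.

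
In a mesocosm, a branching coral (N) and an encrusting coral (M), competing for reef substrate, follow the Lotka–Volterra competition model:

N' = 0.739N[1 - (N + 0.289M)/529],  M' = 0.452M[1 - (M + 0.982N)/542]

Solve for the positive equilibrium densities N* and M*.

N* ≈ 520, M* ≈ 31.4

Setting both brackets to zero gives the nullclines N + 0.289M = 529 and 0.982N + M = 542.
Substituting M = 542 - 0.982N into the first: N(1 - 0.289·0.982) = 529 - 0.289·542.
So N* = 372/0.716 = 520, and then M* = 542 - 0.982·520 = 31.4.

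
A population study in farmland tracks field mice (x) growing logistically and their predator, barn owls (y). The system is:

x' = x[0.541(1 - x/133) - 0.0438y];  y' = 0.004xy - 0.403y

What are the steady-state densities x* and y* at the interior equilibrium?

From dy/dt = 0 with y > 0: 0.004x* = 0.403, so x* = 101.
Substitute into dx/dt = 0: 0.541(1 - 101/133) = 0.0438y*.
The bracket is 0.242, giving y* = 0.131/0.0438 = 3.

x* ≈ 101, y* ≈ 3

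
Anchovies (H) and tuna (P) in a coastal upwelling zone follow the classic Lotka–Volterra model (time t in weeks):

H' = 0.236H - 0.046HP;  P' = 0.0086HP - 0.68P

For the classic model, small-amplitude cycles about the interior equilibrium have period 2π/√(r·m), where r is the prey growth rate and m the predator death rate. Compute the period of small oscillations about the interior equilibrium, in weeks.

Here r = 0.236 and m = 0.68, so r·m = 0.16.
ω = √0.16 = 0.401 per week, hence T = 2π/ω ≈ 15.7 weeks.

T ≈ 15.7 weeks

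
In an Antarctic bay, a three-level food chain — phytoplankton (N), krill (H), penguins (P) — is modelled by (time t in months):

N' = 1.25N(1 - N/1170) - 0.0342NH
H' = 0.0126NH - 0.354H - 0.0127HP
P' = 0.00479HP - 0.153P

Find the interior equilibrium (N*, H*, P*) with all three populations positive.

N* ≈ 148, H* ≈ 31.9, P* ≈ 118

From dP/dt = 0: 0.00479H* = 0.153, so H* = 31.9.
From dN/dt = 0: 1.25(1 - N*/1170) = 0.0342·31.9, giving N* = 1170·(1 - 0.874) = 148.
From dH/dt = 0: 0.0126·148 - 0.354 = 0.0127P*, so P* = 1.5/0.0127 = 118.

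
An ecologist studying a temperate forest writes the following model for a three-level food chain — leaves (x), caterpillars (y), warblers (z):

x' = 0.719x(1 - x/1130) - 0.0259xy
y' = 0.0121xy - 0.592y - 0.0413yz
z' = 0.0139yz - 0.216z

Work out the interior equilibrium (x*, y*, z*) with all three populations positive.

From dz/dt = 0: 0.0139y* = 0.216, so y* = 15.5.
From dx/dt = 0: 0.719(1 - x*/1130) = 0.0259·15.5, giving x* = 1130·(1 - 0.56) = 497.
From dy/dt = 0: 0.0121·497 - 0.592 = 0.0413z*, so z* = 5.43/0.0413 = 131.

x* ≈ 497, y* ≈ 15.5, z* ≈ 131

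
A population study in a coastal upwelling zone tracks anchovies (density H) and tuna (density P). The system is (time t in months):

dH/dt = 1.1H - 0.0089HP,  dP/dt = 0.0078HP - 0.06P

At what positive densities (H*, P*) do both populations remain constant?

H* ≈ 7.69, P* ≈ 124

Set dP/dt = 0 with P > 0: 0.0078H - 0.06 = 0, so H* = 0.06/0.0078 = 7.69.
Set dH/dt = 0 with H > 0: 1.1 - 0.0089P = 0, so P* = 1.1/0.0089 = 124.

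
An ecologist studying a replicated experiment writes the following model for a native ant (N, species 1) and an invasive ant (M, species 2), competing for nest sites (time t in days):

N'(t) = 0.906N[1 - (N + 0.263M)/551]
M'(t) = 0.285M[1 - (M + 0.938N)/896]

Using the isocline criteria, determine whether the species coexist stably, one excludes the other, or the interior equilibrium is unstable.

Compare the nullcline intercepts: K1/α12 = 551/0.263 = 2100 > K2 = 896; K2/α21 = 896/0.938 = 955 > K1 = 551.
Since both inequalities hold, each species can invade when rare, so the interior equilibrium is stable.

stable coexistence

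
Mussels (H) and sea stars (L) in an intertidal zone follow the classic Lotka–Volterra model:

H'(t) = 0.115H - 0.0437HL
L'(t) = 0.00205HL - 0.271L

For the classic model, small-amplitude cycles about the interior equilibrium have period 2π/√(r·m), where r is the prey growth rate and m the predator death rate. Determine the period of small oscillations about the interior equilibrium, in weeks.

Here r = 0.115 and m = 0.271, so r·m = 0.0312.
ω = √0.0312 = 0.177 per week, hence T = 2π/ω ≈ 35.6 weeks.

T ≈ 35.6 weeks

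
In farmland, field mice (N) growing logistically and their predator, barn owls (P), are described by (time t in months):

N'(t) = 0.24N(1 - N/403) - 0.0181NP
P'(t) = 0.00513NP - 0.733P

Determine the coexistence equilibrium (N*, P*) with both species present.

From dP/dt = 0 with P > 0: 0.00513N* = 0.733, so N* = 143.
Substitute into dN/dt = 0: 0.24(1 - 143/403) = 0.0181P*.
The bracket is 0.645, giving P* = 0.155/0.0181 = 8.56.

N* ≈ 143, P* ≈ 8.56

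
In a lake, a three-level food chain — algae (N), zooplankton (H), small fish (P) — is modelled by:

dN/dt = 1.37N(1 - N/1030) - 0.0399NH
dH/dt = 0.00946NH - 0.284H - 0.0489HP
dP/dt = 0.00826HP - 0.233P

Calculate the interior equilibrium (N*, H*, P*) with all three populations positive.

N* ≈ 184, H* ≈ 28.2, P* ≈ 29.8

From dP/dt = 0: 0.00826H* = 0.233, so H* = 28.2.
From dN/dt = 0: 1.37(1 - N*/1030) = 0.0399·28.2, giving N* = 1030·(1 - 0.822) = 184.
From dH/dt = 0: 0.00946·184 - 0.284 = 0.0489P*, so P* = 1.45/0.0489 = 29.8.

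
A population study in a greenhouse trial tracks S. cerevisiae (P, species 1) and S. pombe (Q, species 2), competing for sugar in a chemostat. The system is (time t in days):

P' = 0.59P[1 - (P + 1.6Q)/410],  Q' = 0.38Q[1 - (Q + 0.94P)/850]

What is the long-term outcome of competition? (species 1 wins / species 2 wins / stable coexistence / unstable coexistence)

Compare the nullcline intercepts: K1/α12 = 410/1.6 = 256 < K2 = 850; K2/α21 = 850/0.94 = 904 > K1 = 410.
Since the inequalities point opposite ways, species 2 can invade but species 1 cannot.

species 2 excludes species 1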